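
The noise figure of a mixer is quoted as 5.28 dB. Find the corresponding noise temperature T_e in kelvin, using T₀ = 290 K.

F = 10^(5.28/10) = 3.37287
T_e = (F − 1)·T₀ = (3.37287 − 1) × 290 = 688 K

688 K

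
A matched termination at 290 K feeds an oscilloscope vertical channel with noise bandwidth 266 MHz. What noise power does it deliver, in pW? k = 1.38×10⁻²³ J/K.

P_n = kTB = 1.38×10⁻²³ × 290 × 2.66×10⁸ = 1.06×10⁻¹² W = 1.06 pW

1.06 pW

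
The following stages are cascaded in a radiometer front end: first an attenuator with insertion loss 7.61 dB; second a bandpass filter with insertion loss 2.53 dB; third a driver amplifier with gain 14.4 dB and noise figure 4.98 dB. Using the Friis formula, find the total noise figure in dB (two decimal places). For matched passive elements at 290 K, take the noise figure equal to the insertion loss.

15.12 dB

Convert to linear (a loss of L dB is a gain of −L dB): F_i = 10^(NF_i/10), G_i = 10^(G_i,dB/10)
  Stage 1: F_1 = 10^(7.61/10) = 5.768, G_1 = 10^(−7.61/10) = 0.1734
  Stage 2: F_2 = 10^(2.53/10) = 1.791, G_2 = 10^(−2.53/10) = 0.5585
  Stage 3: F_3 = 10^(4.98/10) = 3.148, G_3 = 10^(14.4/10) = 27.54
Friis cascade:
  F = 5.768 + (1.791 − 1)/0.1734 + (3.148 − 1)/0.09683 = 32.51
NF = 10 log₁₀(32.51) = 15.12 dB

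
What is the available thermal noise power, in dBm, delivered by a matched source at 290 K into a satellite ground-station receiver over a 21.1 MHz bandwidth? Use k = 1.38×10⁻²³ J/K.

−100.7 dBm

P_n = kTB = 1.38×10⁻²³ × 290 × 2.11×10⁷ = 8.44×10⁻¹⁴ W
In dBm: 10 log₁₀(8.44×10⁻¹⁴ / 10⁻³) = −100.7 dBm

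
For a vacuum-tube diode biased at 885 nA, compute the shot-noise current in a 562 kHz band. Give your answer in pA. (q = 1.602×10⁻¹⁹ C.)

I_n = √(2qI·B)
2qI·B = 2 × 1.602×10⁻¹⁹ × 8.85×10⁻⁷ × 5.62×10⁵ = 1.59×10⁻¹⁹ A²
I_n = √(1.59×10⁻¹⁹) = 3.99×10⁻¹⁰ A = 399 pA

399 pA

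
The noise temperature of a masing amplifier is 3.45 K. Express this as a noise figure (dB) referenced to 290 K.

0.051 dB

F = 1 + T_e/T₀ = 1 + 3.45/290 = 1.0119
NF = 10 log₁₀(1.0119) = 0.051 dB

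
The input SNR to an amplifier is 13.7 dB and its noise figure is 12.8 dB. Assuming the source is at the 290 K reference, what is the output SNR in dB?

0.9 dB

By definition F = SNR_in/SNR_out, so in dB: SNR_out = SNR_in − NF
SNR_out = 13.7 − 12.8 = 0.9 dB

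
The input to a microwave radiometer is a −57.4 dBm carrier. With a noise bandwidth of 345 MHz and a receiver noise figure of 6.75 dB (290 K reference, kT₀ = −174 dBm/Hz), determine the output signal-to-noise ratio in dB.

Noise floor: N = −174 + 10 log₁₀(B) + NF
10 log₁₀(3.45×10⁸) = 85.38 dB
N = −174 + 85.38 + 6.75 = −81.87 dBm
SNR = P_sig − N = −57.4 − (−81.87) = 24.47 dB → 24.5 dB

24.5 dB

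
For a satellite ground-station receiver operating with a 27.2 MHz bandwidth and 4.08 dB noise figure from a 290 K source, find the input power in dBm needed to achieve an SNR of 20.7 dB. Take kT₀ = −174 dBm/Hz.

−74.9 dBm

Sensitivity = −174 + 10 log₁₀(B) + NF + SNR_min
= −174 + 74.35 + 4.08 + 20.7
= −74.87 dBm → −74.9 dBm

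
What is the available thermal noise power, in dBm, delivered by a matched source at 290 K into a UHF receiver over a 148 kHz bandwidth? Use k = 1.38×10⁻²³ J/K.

−122.3 dBm

P_n = kTB = 1.38×10⁻²³ × 290 × 1.48×10⁵ = 5.92×10⁻¹⁶ W
In dBm: 10 log₁₀(5.92×10⁻¹⁶ / 10⁻³) = −122.3 dBm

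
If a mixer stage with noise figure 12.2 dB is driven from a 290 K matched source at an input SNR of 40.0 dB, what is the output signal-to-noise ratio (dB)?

27.8 dB

By definition F = SNR_in/SNR_out, so in dB: SNR_out = SNR_in − NF
SNR_out = 40.0 − 12.2 = 27.8 dB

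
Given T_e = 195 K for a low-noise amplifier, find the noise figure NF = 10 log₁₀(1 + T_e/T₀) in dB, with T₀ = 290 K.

F = 1 + T_e/T₀ = 1 + 195/290 = 1.67241
NF = 10 log₁₀(1.67241) = 2.23 dB

2.23 dB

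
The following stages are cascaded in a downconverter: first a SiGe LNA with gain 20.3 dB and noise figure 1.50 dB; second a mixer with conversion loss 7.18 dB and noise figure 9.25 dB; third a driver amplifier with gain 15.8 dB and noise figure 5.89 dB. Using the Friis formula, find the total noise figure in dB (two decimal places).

2.10 dB

Convert to linear (a loss of L dB is a gain of −L dB): F_i = 10^(NF_i/10), G_i = 10^(G_i,dB/10)
  Stage 1: F_1 = 10^(1.50/10) = 1.413, G_1 = 10^(20.3/10) = 107.2
  Stage 2: F_2 = 10^(9.25/10) = 8.414, G_2 = 10^(−7.18/10) = 0.1914
  Stage 3: F_3 = 10^(5.89/10) = 3.882, G_3 = 10^(15.8/10) = 38.02
Friis cascade:
  F = 1.413 + (8.414 − 1)/107.2 + (3.882 − 1)/20.51 = 1.622
NF = 10 log₁₀(1.622) = 2.10 dB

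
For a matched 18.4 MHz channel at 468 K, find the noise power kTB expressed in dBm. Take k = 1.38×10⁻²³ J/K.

P_n = kTB = 1.38×10⁻²³ × 468 × 1.84×10⁷ = 1.19×10⁻¹³ W
In dBm: 10 log₁₀(1.19×10⁻¹³ / 10⁻³) = −99.3 dBm

−99.3 dBm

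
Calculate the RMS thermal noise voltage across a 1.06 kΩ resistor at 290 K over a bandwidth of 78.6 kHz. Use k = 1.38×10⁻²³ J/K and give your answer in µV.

1.15 µV

V_n = √(4kTRB)
4kTRB = 4 × 1.38×10⁻²³ × 290 × 1.06×10³ × 7.86×10⁴ = 1.33×10⁻¹² V²
V_n = √(1.33×10⁻¹²) = 1.15×10⁻⁶ V = 1.15 µV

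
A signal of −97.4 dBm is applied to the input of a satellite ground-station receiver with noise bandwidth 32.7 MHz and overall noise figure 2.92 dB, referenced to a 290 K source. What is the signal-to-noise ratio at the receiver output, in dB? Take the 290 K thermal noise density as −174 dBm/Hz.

−1.5 dB

Noise floor: N = −174 + 10 log₁₀(B) + NF
10 log₁₀(3.27×10⁷) = 75.15 dB
N = −174 + 75.15 + 2.92 = −95.93 dBm
SNR = P_sig − N = −97.4 − (−95.93) = −1.47 dB → −1.5 dB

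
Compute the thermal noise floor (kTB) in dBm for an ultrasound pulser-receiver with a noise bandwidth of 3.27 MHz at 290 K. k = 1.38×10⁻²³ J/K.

−108.8 dBm

P_n = kTB = 1.38×10⁻²³ × 290 × 3.27×10⁶ = 1.31×10⁻¹⁴ W
In dBm: 10 log₁₀(1.31×10⁻¹⁴ / 10⁻³) = −108.8 dBm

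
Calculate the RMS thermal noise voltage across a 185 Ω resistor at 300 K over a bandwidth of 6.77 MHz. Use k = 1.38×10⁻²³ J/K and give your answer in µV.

V_n = √(4kTRB)
4kTRB = 4 × 1.38×10⁻²³ × 300 × 1.85×10² × 6.77×10⁶ = 2.07×10⁻¹¹ V²
V_n = √(2.07×10⁻¹¹) = 4.55×10⁻⁶ V = 4.55 µV

4.55 µV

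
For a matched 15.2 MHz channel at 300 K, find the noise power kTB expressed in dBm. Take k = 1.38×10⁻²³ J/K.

−102.0 dBm

P_n = kTB = 1.38×10⁻²³ × 300 × 1.52×10⁷ = 6.29×10⁻¹⁴ W
In dBm: 10 log₁₀(6.29×10⁻¹⁴ / 10⁻³) = −102.0 dBm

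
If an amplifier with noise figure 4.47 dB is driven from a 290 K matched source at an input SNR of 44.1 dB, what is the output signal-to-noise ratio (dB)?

39.63 dB

By definition F = SNR_in/SNR_out, so in dB: SNR_out = SNR_in − NF
SNR_out = 44.1 − 4.47 = 39.63 dB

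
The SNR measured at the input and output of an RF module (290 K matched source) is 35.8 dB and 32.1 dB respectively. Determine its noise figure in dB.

3.7 dB

NF (dB) = SNR_in(dB) − SNR_out(dB) when the source is at T₀
NF = 35.8 − 32.1 = 3.7 dB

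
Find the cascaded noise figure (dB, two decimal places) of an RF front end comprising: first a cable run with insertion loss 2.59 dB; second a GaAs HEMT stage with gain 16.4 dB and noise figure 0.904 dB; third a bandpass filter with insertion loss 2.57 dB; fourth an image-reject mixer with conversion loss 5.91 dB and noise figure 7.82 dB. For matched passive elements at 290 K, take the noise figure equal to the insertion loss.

4.23 dB

Convert to linear (a loss of L dB is a gain of −L dB): F_i = 10^(NF_i/10), G_i = 10^(G_i,dB/10)
  Stage 1: F_1 = 10^(2.59/10) = 1.816, G_1 = 10^(−2.59/10) = 0.5508
  Stage 2: F_2 = 10^(0.904/10) = 1.231, G_2 = 10^(16.4/10) = 43.65
  Stage 3: F_3 = 10^(2.57/10) = 1.807, G_3 = 10^(−2.57/10) = 0.5534
  Stage 4: F_4 = 10^(7.82/10) = 6.053, G_4 = 10^(−5.91/10) = 0.2564
Friis cascade:
  F = 1.816 + (1.231 − 1)/0.5508 + (1.807 − 1)/24.04 + (6.053 − 1)/13.30 = 2.649
NF = 10 log₁₀(2.649) = 4.23 dB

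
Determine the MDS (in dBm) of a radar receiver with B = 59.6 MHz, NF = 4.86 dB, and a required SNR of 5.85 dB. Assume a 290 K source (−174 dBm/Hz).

−85.5 dBm

Sensitivity = −174 + 10 log₁₀(B) + NF + SNR_min
= −174 + 77.75 + 4.86 + 5.85
= −85.54 dBm → −85.5 dBm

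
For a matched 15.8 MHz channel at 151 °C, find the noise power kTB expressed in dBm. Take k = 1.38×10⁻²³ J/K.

−100.3 dBm

T = 151 °C + 273.15 = 424.15 K
P_n = kTB = 1.38×10⁻²³ × 424.15 × 1.58×10⁷ = 9.25×10⁻¹⁴ W
In dBm: 10 log₁₀(9.25×10⁻¹⁴ / 10⁻³) = −100.3 dBm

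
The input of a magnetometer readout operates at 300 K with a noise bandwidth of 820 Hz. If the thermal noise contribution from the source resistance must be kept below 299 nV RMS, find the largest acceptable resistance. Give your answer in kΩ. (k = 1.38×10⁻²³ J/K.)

Johnson–Nyquist: V_n = √(4kTRB) ⇒ R = V_n² / (4kTB)
4kTB = 4 × 1.38×10⁻²³ × 300 × 8.20×10² = 1.36×10⁻¹⁷
R = (2.99×10⁻⁷)² / 1.36×10⁻¹⁷ = 6.58×10³ Ω = 6.58 kΩ

6.58 kΩ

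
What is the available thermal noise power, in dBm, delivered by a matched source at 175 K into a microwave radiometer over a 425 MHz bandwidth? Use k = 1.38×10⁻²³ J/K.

P_n = kTB = 1.38×10⁻²³ × 175 × 4.25×10⁸ = 1.03×10⁻¹² W
In dBm: 10 log₁₀(1.03×10⁻¹² / 10⁻³) = −89.9 dBm

−89.9 dBm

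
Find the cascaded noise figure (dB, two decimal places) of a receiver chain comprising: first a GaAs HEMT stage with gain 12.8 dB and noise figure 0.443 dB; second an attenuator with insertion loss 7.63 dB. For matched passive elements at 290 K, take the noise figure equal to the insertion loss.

Convert to linear (a loss of L dB is a gain of −L dB): F_i = 10^(NF_i/10), G_i = 10^(G_i,dB/10)
  Stage 1: F_1 = 10^(0.443/10) = 1.107, G_1 = 10^(12.8/10) = 19.05
  Stage 2: F_2 = 10^(7.63/10) = 5.794, G_2 = 10^(−7.63/10) = 0.1726
Friis cascade:
  F = 1.107 + (5.794 − 1)/19.05 = 1.359
NF = 10 log₁₀(1.359) = 1.33 dB

1.33 dB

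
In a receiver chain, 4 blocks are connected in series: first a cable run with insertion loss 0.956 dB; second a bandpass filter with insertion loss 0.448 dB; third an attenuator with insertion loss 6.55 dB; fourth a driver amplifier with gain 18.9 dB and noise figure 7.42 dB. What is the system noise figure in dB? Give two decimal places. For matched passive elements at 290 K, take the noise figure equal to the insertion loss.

Convert to linear (a loss of L dB is a gain of −L dB): F_i = 10^(NF_i/10), G_i = 10^(G_i,dB/10)
  Stage 1: F_1 = 10^(0.956/10) = 1.246, G_1 = 10^(−0.956/10) = 0.8024
  Stage 2: F_2 = 10^(0.448/10) = 1.109, G_2 = 10^(−0.448/10) = 0.9020
  Stage 3: F_3 = 10^(6.55/10) = 4.519, G_3 = 10^(−6.55/10) = 0.2213
  Stage 4: F_4 = 10^(7.42/10) = 5.521, G_4 = 10^(18.9/10) = 77.62
Friis cascade:
  F = 1.246 + (1.109 − 1)/0.8024 + (4.519 − 1)/0.7238 + (5.521 − 1)/0.1602 = 34.47
NF = 10 log₁₀(34.47) = 15.37 dB

15.37 dB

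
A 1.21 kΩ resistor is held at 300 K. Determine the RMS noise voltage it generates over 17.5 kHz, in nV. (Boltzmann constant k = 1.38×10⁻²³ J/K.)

592 nV

V_n = √(4kTRB)
4kTRB = 4 × 1.38×10⁻²³ × 300 × 1.21×10³ × 1.75×10⁴ = 3.51×10⁻¹³ V²
V_n = √(3.51×10⁻¹³) = 5.92×10⁻⁷ V = 592 nV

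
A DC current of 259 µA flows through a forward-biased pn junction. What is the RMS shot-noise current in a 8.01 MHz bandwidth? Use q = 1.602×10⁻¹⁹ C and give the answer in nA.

25.8 nA

I_n = √(2qI·B)
2qI·B = 2 × 1.602×10⁻¹⁹ × 2.59×10⁻⁴ × 8.01×10⁶ = 6.65×10⁻¹⁶ A²
I_n = √(6.65×10⁻¹⁶) = 2.58×10⁻⁸ A = 25.8 nA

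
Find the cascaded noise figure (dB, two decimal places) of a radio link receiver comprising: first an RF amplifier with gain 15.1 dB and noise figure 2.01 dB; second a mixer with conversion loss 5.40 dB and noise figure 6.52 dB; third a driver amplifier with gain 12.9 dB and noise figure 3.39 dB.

2.61 dB

Convert to linear (a loss of L dB is a gain of −L dB): F_i = 10^(NF_i/10), G_i = 10^(G_i,dB/10)
  Stage 1: F_1 = 10^(2.01/10) = 1.589, G_1 = 10^(15.1/10) = 32.36
  Stage 2: F_2 = 10^(6.52/10) = 4.487, G_2 = 10^(−5.40/10) = 0.2884
  Stage 3: F_3 = 10^(3.39/10) = 2.183, G_3 = 10^(12.9/10) = 19.50
Friis cascade:
  F = 1.589 + (4.487 − 1)/32.36 + (2.183 − 1)/9.333 = 1.823
NF = 10 log₁₀(1.823) = 2.61 dB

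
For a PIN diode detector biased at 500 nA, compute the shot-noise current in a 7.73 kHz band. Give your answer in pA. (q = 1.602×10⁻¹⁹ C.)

35.2 pA

I_n = √(2qI·B)
2qI·B = 2 × 1.602×10⁻¹⁹ × 5.00×10⁻⁷ × 7.73×10³ = 1.24×10⁻²¹ A²
I_n = √(1.24×10⁻²¹) = 3.52×10⁻¹¹ A = 35.2 pA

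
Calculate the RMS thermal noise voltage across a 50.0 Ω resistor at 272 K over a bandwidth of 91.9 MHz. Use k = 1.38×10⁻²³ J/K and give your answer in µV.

V_n = √(4kTRB)
4kTRB = 4 × 1.38×10⁻²³ × 272 × 5.00×10¹ × 9.19×10⁷ = 6.90×10⁻¹¹ V²
V_n = √(6.90×10⁻¹¹) = 8.31×10⁻⁶ V = 8.31 µV

8.31 µV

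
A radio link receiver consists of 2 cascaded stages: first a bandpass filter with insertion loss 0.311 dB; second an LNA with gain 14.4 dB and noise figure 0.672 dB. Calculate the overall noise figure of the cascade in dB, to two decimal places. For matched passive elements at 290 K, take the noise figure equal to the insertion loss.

Convert to linear (a loss of L dB is a gain of −L dB): F_i = 10^(NF_i/10), G_i = 10^(G_i,dB/10)
  Stage 1: F_1 = 10^(0.311/10) = 1.074, G_1 = 10^(−0.311/10) = 0.9309
  Stage 2: F_2 = 10^(0.672/10) = 1.167, G_2 = 10^(14.4/10) = 27.54
Friis cascade:
  F = 1.074 + (1.167 − 1)/0.9309 = 1.254
NF = 10 log₁₀(1.254) = 0.98 dB

0.98 dB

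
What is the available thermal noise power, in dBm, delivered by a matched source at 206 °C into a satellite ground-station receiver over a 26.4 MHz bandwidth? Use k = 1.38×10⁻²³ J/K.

−97.6 dBm

T = 206 °C + 273.15 = 479.15 K
P_n = kTB = 1.38×10⁻²³ × 479.15 × 2.64×10⁷ = 1.75×10⁻¹³ W
In dBm: 10 log₁₀(1.75×10⁻¹³ / 10⁻³) = −97.6 dBm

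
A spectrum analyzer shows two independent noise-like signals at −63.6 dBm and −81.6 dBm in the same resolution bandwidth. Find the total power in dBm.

Convert to linear, add, convert back:
P₁ = 4.37×10⁻¹⁰ W, P₂ = 6.92×10⁻¹² W
P_tot = 4.43×10⁻¹⁰ W → 10 log₁₀(P_tot / 10⁻³) = −63.5 dBm

−63.5 dBm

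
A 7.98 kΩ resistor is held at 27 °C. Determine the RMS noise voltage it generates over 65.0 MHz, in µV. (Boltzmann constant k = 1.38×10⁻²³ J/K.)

92.7 µV

T = 27 °C + 273.15 = 300.15 K
V_n = √(4kTRB)
4kTRB = 4 × 1.38×10⁻²³ × 300.15 × 7.98×10³ × 6.50×10⁷ = 8.59×10⁻⁹ V²
V_n = √(8.59×10⁻⁹) = 9.27×10⁻⁵ V = 92.7 µV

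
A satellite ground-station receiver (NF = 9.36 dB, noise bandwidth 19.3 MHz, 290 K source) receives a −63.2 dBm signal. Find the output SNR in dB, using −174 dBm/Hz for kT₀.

Noise floor: N = −174 + 10 log₁₀(B) + NF
10 log₁₀(1.93×10⁷) = 72.86 dB
N = −174 + 72.86 + 9.36 = −91.78 dBm
SNR = P_sig − N = −63.2 − (−91.78) = 28.58 dB → 28.6 dB

28.6 dB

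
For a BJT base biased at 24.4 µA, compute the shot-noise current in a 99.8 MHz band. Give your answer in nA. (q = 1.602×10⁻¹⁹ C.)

27.9 nA

I_n = √(2qI·B)
2qI·B = 2 × 1.602×10⁻¹⁹ × 2.44×10⁻⁵ × 9.98×10⁷ = 7.80×10⁻¹⁶ A²
I_n = √(7.80×10⁻¹⁶) = 2.79×10⁻⁸ A = 27.9 nA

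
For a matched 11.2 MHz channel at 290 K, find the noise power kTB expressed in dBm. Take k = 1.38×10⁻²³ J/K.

−103.5 dBm

P_n = kTB = 1.38×10⁻²³ × 290 × 1.12×10⁷ = 4.48×10⁻¹⁴ W
In dBm: 10 log₁₀(4.48×10⁻¹⁴ / 10⁻³) = −103.5 dBm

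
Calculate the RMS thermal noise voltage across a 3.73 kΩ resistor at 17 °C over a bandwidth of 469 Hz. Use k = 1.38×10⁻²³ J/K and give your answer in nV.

167 nV

T = 17 °C + 273.15 = 290.15 K
V_n = √(4kTRB)
4kTRB = 4 × 1.38×10⁻²³ × 290.15 × 3.73×10³ × 4.69×10² = 2.80×10⁻¹⁴ V²
V_n = √(2.80×10⁻¹⁴) = 1.67×10⁻⁷ V = 167 nV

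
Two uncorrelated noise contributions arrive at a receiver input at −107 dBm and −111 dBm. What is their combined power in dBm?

Convert to linear, add, convert back:
P₁ = 2.00×10⁻¹⁴ W, P₂ = 7.94×10⁻¹⁵ W
P_tot = 2.79×10⁻¹⁴ W → 10 log₁₀(P_tot / 10⁻³) = −105.5 dBm

−105.5 dBm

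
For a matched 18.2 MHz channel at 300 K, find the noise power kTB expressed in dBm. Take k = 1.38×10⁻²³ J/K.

−101.2 dBm

P_n = kTB = 1.38×10⁻²³ × 300 × 1.82×10⁷ = 7.53×10⁻¹⁴ W
In dBm: 10 log₁₀(7.53×10⁻¹⁴ / 10⁻³) = −101.2 dBm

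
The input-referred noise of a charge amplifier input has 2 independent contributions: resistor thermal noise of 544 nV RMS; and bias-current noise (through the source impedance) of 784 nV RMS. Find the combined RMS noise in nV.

Uncorrelated sources add in power (mean-square): V_tot = √(ΣV_i²)
V_tot = √[(5.44×10⁻⁷)² + (7.84×10⁻⁷)²] = 9.54×10⁻⁷ V = 954 nV

954 nV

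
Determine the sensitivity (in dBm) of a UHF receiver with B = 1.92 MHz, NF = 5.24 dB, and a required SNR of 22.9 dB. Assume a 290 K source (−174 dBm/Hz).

Sensitivity = −174 + 10 log₁₀(B) + NF + SNR_min
= −174 + 62.83 + 5.24 + 22.9
= −83.03 dBm → −83.0 dBm

−83.0 dBm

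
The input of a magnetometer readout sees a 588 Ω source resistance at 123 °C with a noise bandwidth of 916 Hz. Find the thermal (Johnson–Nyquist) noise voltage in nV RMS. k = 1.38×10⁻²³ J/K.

109 nV

T = 123 °C + 273.15 = 396.15 K
V_n = √(4kTRB)
4kTRB = 4 × 1.38×10⁻²³ × 396.15 × 5.88×10² × 9.16×10² = 1.18×10⁻¹⁴ V²
V_n = √(1.18×10⁻¹⁴) = 1.09×10⁻⁷ V = 109 nV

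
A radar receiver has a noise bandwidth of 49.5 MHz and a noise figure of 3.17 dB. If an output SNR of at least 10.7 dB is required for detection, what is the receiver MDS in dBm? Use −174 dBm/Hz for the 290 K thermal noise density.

−83.2 dBm

Sensitivity = −174 + 10 log₁₀(B) + NF + SNR_min
= −174 + 76.95 + 3.17 + 10.7
= −83.18 dBm → −83.2 dBm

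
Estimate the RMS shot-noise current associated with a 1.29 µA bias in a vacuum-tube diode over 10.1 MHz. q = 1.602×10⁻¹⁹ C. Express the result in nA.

I_n = √(2qI·B)
2qI·B = 2 × 1.602×10⁻¹⁹ × 1.29×10⁻⁶ × 1.01×10⁷ = 4.17×10⁻¹⁸ A²
I_n = √(4.17×10⁻¹⁸) = 2.04×10⁻⁹ A = 2.04 nA

2.04 nA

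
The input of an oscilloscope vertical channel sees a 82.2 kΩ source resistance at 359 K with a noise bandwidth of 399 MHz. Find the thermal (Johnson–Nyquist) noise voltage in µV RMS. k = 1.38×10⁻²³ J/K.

806 µV

V_n = √(4kTRB)
4kTRB = 4 × 1.38×10⁻²³ × 359 × 8.22×10⁴ × 3.99×10⁸ = 6.50×10⁻⁷ V²
V_n = √(6.50×10⁻⁷) = 8.06×10⁻⁴ V = 806 µV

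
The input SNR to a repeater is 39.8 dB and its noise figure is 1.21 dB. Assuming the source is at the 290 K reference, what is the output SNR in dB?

38.59 dB

By definition F = SNR_in/SNR_out, so in dB: SNR_out = SNR_in − NF
SNR_out = 39.8 − 1.21 = 38.59 dB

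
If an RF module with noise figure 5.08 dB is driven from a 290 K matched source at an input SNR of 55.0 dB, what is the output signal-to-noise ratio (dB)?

49.92 dB

By definition F = SNR_in/SNR_out, so in dB: SNR_out = SNR_in − NF
SNR_out = 55.0 − 5.08 = 49.92 dB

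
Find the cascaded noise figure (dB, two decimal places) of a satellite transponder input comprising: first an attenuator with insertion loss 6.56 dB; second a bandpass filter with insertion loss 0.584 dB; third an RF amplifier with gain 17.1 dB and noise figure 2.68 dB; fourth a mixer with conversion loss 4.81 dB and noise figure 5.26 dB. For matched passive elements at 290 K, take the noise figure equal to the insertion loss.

Convert to linear (a loss of L dB is a gain of −L dB): F_i = 10^(NF_i/10), G_i = 10^(G_i,dB/10)
  Stage 1: F_1 = 10^(6.56/10) = 4.529, G_1 = 10^(−6.56/10) = 0.2208
  Stage 2: F_2 = 10^(0.584/10) = 1.144, G_2 = 10^(−0.584/10) = 0.8742
  Stage 3: F_3 = 10^(2.68/10) = 1.854, G_3 = 10^(17.1/10) = 51.29
  Stage 4: F_4 = 10^(5.26/10) = 3.357, G_4 = 10^(−4.81/10) = 0.3304
Friis cascade:
  F = 4.529 + (1.144 − 1)/0.2208 + (1.854 − 1)/0.1930 + (3.357 − 1)/9.899 = 9.841
NF = 10 log₁₀(9.841) = 9.93 dB

9.93 dB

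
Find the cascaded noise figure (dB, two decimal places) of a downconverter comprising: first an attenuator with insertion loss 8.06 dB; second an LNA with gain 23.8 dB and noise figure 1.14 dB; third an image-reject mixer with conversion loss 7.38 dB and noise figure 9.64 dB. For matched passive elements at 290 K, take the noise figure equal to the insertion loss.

9.31 dB

Convert to linear (a loss of L dB is a gain of −L dB): F_i = 10^(NF_i/10), G_i = 10^(G_i,dB/10)
  Stage 1: F_1 = 10^(8.06/10) = 6.397, G_1 = 10^(−8.06/10) = 0.1563
  Stage 2: F_2 = 10^(1.14/10) = 1.300, G_2 = 10^(23.8/10) = 239.9
  Stage 3: F_3 = 10^(9.64/10) = 9.204, G_3 = 10^(−7.38/10) = 0.1828
Friis cascade:
  F = 6.397 + (1.300 − 1)/0.1563 + (9.204 − 1)/37.50 = 8.536
NF = 10 log₁₀(8.536) = 9.31 dB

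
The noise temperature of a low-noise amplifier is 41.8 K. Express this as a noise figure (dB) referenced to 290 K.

0.585 dB

F = 1 + T_e/T₀ = 1 + 41.8/290 = 1.14414
NF = 10 log₁₀(1.14414) = 0.585 dB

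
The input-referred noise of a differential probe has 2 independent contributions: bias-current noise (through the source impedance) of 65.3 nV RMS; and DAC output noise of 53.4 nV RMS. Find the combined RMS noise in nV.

84.4 nV

Uncorrelated sources add in power (mean-square): V_tot = √(ΣV_i²)
V_tot = √[(6.53×10⁻⁸)² + (5.34×10⁻⁸)²] = 8.44×10⁻⁸ V = 84.4 nV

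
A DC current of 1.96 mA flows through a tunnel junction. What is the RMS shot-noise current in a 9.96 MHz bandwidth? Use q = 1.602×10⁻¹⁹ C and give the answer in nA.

79.1 nA

I_n = √(2qI·B)
2qI·B = 2 × 1.602×10⁻¹⁹ × 1.96×10⁻³ × 9.96×10⁶ = 6.25×10⁻¹⁵ A²
I_n = √(6.25×10⁻¹⁵) = 7.91×10⁻⁸ A = 79.1 nA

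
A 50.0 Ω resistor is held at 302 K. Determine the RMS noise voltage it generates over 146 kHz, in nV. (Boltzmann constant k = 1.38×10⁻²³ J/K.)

349 nV

V_n = √(4kTRB)
4kTRB = 4 × 1.38×10⁻²³ × 302 × 5.00×10¹ × 1.46×10⁵ = 1.22×10⁻¹³ V²
V_n = √(1.22×10⁻¹³) = 3.49×10⁻⁷ V = 349 nV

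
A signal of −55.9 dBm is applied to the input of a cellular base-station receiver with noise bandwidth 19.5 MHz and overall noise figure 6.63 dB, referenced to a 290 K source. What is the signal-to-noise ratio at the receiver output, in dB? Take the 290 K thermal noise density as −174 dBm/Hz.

Noise floor: N = −174 + 10 log₁₀(B) + NF
10 log₁₀(1.95×10⁷) = 72.9 dB
N = −174 + 72.9 + 6.63 = −94.47 dBm
SNR = P_sig − N = −55.9 − (−94.47) = 38.57 dB → 38.6 dB

38.6 dB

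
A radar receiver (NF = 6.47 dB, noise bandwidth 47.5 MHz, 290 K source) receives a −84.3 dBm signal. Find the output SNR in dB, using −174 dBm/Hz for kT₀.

Noise floor: N = −174 + 10 log₁₀(B) + NF
10 log₁₀(4.75×10⁷) = 76.77 dB
N = −174 + 76.77 + 6.47 = −90.76 dBm
SNR = P_sig − N = −84.3 − (−90.76) = 6.46 dB → 6.5 dB

6.5 dB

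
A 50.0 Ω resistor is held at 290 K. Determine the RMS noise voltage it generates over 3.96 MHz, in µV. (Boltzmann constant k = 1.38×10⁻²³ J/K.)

1.78 µV

V_n = √(4kTRB)
4kTRB = 4 × 1.38×10⁻²³ × 290 × 5.00×10¹ × 3.96×10⁶ = 3.17×10⁻¹² V²
V_n = √(3.17×10⁻¹²) = 1.78×10⁻⁶ V = 1.78 µV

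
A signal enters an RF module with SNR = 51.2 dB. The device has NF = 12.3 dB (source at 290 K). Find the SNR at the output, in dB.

By definition F = SNR_in/SNR_out, so in dB: SNR_out = SNR_in − NF
SNR_out = 51.2 − 12.3 = 38.9 dB

38.9 dB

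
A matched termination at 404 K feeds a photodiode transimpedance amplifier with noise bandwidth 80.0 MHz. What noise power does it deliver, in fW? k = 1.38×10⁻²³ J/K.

P_n = kTB = 1.38×10⁻²³ × 404 × 8.00×10⁷ = 4.46×10⁻¹³ W = 446 fW

446 fW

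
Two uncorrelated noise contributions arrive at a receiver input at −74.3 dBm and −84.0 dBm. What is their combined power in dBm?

Convert to linear, add, convert back:
P₁ = 3.72×10⁻¹¹ W, P₂ = 3.98×10⁻¹² W
P_tot = 4.11×10⁻¹¹ W → 10 log₁₀(P_tot / 10⁻³) = −73.9 dBm

−73.9 dBm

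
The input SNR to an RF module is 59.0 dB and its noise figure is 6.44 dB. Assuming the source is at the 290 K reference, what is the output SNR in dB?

52.56 dB

By definition F = SNR_in/SNR_out, so in dB: SNR_out = SNR_in − NF
SNR_out = 59.0 − 6.44 = 52.56 dB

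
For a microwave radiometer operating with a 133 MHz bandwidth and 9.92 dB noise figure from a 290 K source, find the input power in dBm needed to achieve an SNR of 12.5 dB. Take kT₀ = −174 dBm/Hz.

−70.3 dBm

Sensitivity = −174 + 10 log₁₀(B) + NF + SNR_min
= −174 + 81.24 + 9.92 + 12.5
= −70.34 dBm → −70.3 dBm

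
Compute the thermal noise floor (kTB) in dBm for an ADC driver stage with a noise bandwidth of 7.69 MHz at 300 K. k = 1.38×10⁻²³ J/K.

−105.0 dBm

P_n = kTB = 1.38×10⁻²³ × 300 × 7.69×10⁶ = 3.18×10⁻¹⁴ W
In dBm: 10 log₁₀(3.18×10⁻¹⁴ / 10⁻³) = −105.0 dBm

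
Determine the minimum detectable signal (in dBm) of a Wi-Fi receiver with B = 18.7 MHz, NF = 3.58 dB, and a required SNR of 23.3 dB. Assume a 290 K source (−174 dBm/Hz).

−74.4 dBm

Sensitivity = −174 + 10 log₁₀(B) + NF + SNR_min
= −174 + 72.72 + 3.58 + 23.3
= −74.40 dBm → −74.4 dBm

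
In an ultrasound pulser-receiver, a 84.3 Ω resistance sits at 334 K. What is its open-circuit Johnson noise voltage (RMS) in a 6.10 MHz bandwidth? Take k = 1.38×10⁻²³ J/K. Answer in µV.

V_n = √(4kTRB)
4kTRB = 4 × 1.38×10⁻²³ × 334 × 8.43×10¹ × 6.10×10⁶ = 9.48×10⁻¹² V²
V_n = √(9.48×10⁻¹²) = 3.08×10⁻⁶ V = 3.08 µV

3.08 µV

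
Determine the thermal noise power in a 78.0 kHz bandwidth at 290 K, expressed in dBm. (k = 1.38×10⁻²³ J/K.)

−125.1 dBm

P_n = kTB = 1.38×10⁻²³ × 290 × 7.80×10⁴ = 3.12×10⁻¹⁶ W
In dBm: 10 log₁₀(3.12×10⁻¹⁶ / 10⁻³) = −125.1 dBm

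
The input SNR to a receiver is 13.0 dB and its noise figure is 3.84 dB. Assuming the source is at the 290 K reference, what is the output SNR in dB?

By definition F = SNR_in/SNR_out, so in dB: SNR_out = SNR_in − NF
SNR_out = 13.0 − 3.84 = 9.16 dB

9.16 dB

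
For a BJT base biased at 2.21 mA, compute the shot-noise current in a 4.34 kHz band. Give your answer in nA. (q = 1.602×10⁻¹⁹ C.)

1.75 nA

I_n = √(2qI·B)
2qI·B = 2 × 1.602×10⁻¹⁹ × 2.21×10⁻³ × 4.34×10³ = 3.07×10⁻¹⁸ A²
I_n = √(3.07×10⁻¹⁸) = 1.75×10⁻⁹ A = 1.75 nA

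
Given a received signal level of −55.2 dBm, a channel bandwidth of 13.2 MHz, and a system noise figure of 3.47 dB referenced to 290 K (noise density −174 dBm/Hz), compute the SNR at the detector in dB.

44.1 dB

Noise floor: N = −174 + 10 log₁₀(B) + NF
10 log₁₀(1.32×10⁷) = 71.21 dB
N = −174 + 71.21 + 3.47 = −99.32 dBm
SNR = P_sig − N = −55.2 − (−99.32) = 44.12 dB → 44.1 dB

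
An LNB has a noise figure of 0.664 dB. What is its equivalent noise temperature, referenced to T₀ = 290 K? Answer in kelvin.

F = 10^(0.664/10) = 1.1652
T_e = (F − 1)·T₀ = (1.1652 − 1) × 290 = 47.9 K

47.9 K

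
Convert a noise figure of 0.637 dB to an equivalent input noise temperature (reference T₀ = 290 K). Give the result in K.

45.8 K

F = 10^(0.637/10) = 1.15798
T_e = (F − 1)·T₀ = (1.15798 − 1) × 290 = 45.8 K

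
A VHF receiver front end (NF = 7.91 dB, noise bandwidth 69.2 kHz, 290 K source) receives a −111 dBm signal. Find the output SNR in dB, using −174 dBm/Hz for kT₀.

Noise floor: N = −174 + 10 log₁₀(B) + NF
10 log₁₀(6.92×10⁴) = 48.4 dB
N = −174 + 48.4 + 7.91 = −117.69 dBm
SNR = P_sig − N = −111 − (−117.69) = 6.69 dB → 6.7 dB

6.7 dB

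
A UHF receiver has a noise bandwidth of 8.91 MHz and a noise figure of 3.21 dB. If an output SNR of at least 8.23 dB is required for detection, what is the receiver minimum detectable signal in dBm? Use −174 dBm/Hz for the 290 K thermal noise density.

Sensitivity = −174 + 10 log₁₀(B) + NF + SNR_min
= −174 + 69.5 + 3.21 + 8.23
= −93.06 dBm → −93.1 dBm

−93.1 dBm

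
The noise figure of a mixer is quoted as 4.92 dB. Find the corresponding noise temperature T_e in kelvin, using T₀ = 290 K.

610 K

F = 10^(4.92/10) = 3.10456
T_e = (F − 1)·T₀ = (3.10456 − 1) × 290 = 610 K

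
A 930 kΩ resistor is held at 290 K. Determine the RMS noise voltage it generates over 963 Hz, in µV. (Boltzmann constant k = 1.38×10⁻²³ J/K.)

3.79 µV

V_n = √(4kTRB)
4kTRB = 4 × 1.38×10⁻²³ × 290 × 9.30×10⁵ × 9.63×10² = 1.43×10⁻¹¹ V²
V_n = √(1.43×10⁻¹¹) = 3.79×10⁻⁶ V = 3.79 µV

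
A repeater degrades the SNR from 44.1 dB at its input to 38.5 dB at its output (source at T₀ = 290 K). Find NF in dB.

NF (dB) = SNR_in(dB) − SNR_out(dB) when the source is at T₀
NF = 44.1 − 38.5 = 5.6 dB

5.6 dB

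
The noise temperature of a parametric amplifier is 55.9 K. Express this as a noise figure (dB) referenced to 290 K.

0.766 dB

F = 1 + T_e/T₀ = 1 + 55.9/290 = 1.19276
NF = 10 log₁₀(1.19276) = 0.766 dB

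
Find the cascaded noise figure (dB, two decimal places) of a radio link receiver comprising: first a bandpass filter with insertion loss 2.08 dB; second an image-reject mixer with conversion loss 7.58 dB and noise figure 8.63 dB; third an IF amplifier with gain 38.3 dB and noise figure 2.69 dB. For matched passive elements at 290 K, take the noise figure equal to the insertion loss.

12.95 dB

Convert to linear (a loss of L dB is a gain of −L dB): F_i = 10^(NF_i/10), G_i = 10^(G_i,dB/10)
  Stage 1: F_1 = 10^(2.08/10) = 1.614, G_1 = 10^(−2.08/10) = 0.6194
  Stage 2: F_2 = 10^(8.63/10) = 7.295, G_2 = 10^(−7.58/10) = 0.1746
  Stage 3: F_3 = 10^(2.69/10) = 1.858, G_3 = 10^(38.3/10) = 6761
Friis cascade:
  F = 1.614 + (7.295 − 1)/0.6194 + (1.858 − 1)/0.1081 = 19.71
NF = 10 log₁₀(19.71) = 12.95 dB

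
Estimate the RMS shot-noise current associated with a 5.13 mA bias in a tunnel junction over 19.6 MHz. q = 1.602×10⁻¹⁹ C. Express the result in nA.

I_n = √(2qI·B)
2qI·B = 2 × 1.602×10⁻¹⁹ × 5.13×10⁻³ × 1.96×10⁷ = 3.22×10⁻¹⁴ A²
I_n = √(3.22×10⁻¹⁴) = 1.79×10⁻⁷ A = 179 nA

179 nA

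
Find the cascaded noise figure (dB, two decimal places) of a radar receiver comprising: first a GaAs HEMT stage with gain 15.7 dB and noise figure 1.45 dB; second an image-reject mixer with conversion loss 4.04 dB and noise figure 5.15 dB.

1.64 dB

Convert to linear (a loss of L dB is a gain of −L dB): F_i = 10^(NF_i/10), G_i = 10^(G_i,dB/10)
  Stage 1: F_1 = 10^(1.45/10) = 1.396, G_1 = 10^(15.7/10) = 37.15
  Stage 2: F_2 = 10^(5.15/10) = 3.273, G_2 = 10^(−4.04/10) = 0.3945
Friis cascade:
  F = 1.396 + (3.273 − 1)/37.15 = 1.458
NF = 10 log₁₀(1.458) = 1.64 dB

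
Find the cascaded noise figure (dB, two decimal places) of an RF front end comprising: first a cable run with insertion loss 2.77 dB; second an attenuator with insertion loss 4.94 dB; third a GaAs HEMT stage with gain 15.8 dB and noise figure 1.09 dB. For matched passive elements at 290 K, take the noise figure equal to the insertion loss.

Convert to linear (a loss of L dB is a gain of −L dB): F_i = 10^(NF_i/10), G_i = 10^(G_i,dB/10)
  Stage 1: F_1 = 10^(2.77/10) = 1.892, G_1 = 10^(−2.77/10) = 0.5284
  Stage 2: F_2 = 10^(4.94/10) = 3.119, G_2 = 10^(−4.94/10) = 0.3206
  Stage 3: F_3 = 10^(1.09/10) = 1.285, G_3 = 10^(15.8/10) = 38.02
Friis cascade:
  F = 1.892 + (3.119 − 1)/0.5284 + (1.285 − 1)/0.1694 = 7.586
NF = 10 log₁₀(7.586) = 8.80 dB

8.80 dB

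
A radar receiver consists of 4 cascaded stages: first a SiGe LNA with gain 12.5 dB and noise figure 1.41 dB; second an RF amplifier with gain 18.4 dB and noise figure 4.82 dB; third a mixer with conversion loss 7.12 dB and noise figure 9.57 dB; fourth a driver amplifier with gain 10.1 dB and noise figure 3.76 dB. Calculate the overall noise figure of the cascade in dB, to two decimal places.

1.79 dB

Convert to linear (a loss of L dB is a gain of −L dB): F_i = 10^(NF_i/10), G_i = 10^(G_i,dB/10)
  Stage 1: F_1 = 10^(1.41/10) = 1.384, G_1 = 10^(12.5/10) = 17.78
  Stage 2: F_2 = 10^(4.82/10) = 3.034, G_2 = 10^(18.4/10) = 69.18
  Stage 3: F_3 = 10^(9.57/10) = 9.057, G_3 = 10^(−7.12/10) = 0.1941
  Stage 4: F_4 = 10^(3.76/10) = 2.377, G_4 = 10^(10.1/10) = 10.23
Friis cascade:
  F = 1.384 + (3.034 − 1)/17.78 + (9.057 − 1)/1230 + (2.377 − 1)/238.8 = 1.510
NF = 10 log₁₀(1.510) = 1.79 dB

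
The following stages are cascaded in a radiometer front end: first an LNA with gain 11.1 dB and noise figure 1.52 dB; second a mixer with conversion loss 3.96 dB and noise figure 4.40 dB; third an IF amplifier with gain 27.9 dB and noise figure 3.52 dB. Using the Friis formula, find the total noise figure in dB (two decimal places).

2.54 dB

Convert to linear (a loss of L dB is a gain of −L dB): F_i = 10^(NF_i/10), G_i = 10^(G_i,dB/10)
  Stage 1: F_1 = 10^(1.52/10) = 1.419, G_1 = 10^(11.1/10) = 12.88
  Stage 2: F_2 = 10^(4.40/10) = 2.754, G_2 = 10^(−3.96/10) = 0.4018
  Stage 3: F_3 = 10^(3.52/10) = 2.249, G_3 = 10^(27.9/10) = 616.6
Friis cascade:
  F = 1.419 + (2.754 − 1)/12.88 + (2.249 − 1)/5.176 = 1.797
NF = 10 log₁₀(1.797) = 2.54 dB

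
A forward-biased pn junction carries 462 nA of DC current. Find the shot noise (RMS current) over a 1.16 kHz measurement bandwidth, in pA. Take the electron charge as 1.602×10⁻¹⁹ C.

I_n = √(2qI·B)
2qI·B = 2 × 1.602×10⁻¹⁹ × 4.62×10⁻⁷ × 1.16×10³ = 1.72×10⁻²² A²
I_n = √(1.72×10⁻²²) = 1.31×10⁻¹¹ A = 13.1 pA

13.1 pA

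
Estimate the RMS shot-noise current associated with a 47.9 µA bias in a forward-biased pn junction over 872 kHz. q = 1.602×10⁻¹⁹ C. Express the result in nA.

I_n = √(2qI·B)
2qI·B = 2 × 1.602×10⁻¹⁹ × 4.79×10⁻⁵ × 8.72×10⁵ = 1.34×10⁻¹⁷ A²
I_n = √(1.34×10⁻¹⁷) = 3.66×10⁻⁹ A = 3.66 nA

3.66 nA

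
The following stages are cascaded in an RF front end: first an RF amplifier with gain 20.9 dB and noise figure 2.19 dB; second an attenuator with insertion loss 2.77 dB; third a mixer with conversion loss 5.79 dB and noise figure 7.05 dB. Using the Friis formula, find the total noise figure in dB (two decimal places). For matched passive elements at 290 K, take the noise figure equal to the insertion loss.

Convert to linear (a loss of L dB is a gain of −L dB): F_i = 10^(NF_i/10), G_i = 10^(G_i,dB/10)
  Stage 1: F_1 = 10^(2.19/10) = 1.656, G_1 = 10^(20.9/10) = 123.0
  Stage 2: F_2 = 10^(2.77/10) = 1.892, G_2 = 10^(−2.77/10) = 0.5284
  Stage 3: F_3 = 10^(7.05/10) = 5.070, G_3 = 10^(−5.79/10) = 0.2636
Friis cascade:
  F = 1.656 + (1.892 − 1)/123.0 + (5.070 − 1)/65.01 = 1.726
NF = 10 log₁₀(1.726) = 2.37 dB

2.37 dB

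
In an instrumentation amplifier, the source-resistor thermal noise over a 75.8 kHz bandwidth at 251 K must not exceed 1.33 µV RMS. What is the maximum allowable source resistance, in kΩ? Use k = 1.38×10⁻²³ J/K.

Johnson–Nyquist: V_n = √(4kTRB) ⇒ R = V_n² / (4kTB)
4kTB = 4 × 1.38×10⁻²³ × 251 × 7.58×10⁴ = 1.05×10⁻¹⁵
R = (1.33×10⁻⁶)² / 1.05×10⁻¹⁵ = 1.68×10³ Ω = 1.68 kΩ

1.68 kΩ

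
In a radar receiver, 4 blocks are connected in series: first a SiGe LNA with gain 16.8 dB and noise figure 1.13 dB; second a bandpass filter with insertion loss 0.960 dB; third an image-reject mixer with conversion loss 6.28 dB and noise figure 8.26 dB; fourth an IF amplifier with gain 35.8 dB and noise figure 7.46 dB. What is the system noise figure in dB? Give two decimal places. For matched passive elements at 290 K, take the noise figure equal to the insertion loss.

2.92 dB

Convert to linear (a loss of L dB is a gain of −L dB): F_i = 10^(NF_i/10), G_i = 10^(G_i,dB/10)
  Stage 1: F_1 = 10^(1.13/10) = 1.297, G_1 = 10^(16.8/10) = 47.86
  Stage 2: F_2 = 10^(0.960/10) = 1.247, G_2 = 10^(−0.960/10) = 0.8017
  Stage 3: F_3 = 10^(8.26/10) = 6.699, G_3 = 10^(−6.28/10) = 0.2355
  Stage 4: F_4 = 10^(7.46/10) = 5.572, G_4 = 10^(35.8/10) = 3802
Friis cascade:
  F = 1.297 + (1.247 − 1)/47.86 + (6.699 − 1)/38.37 + (5.572 − 1)/9.036 = 1.957
NF = 10 log₁₀(1.957) = 2.92 dB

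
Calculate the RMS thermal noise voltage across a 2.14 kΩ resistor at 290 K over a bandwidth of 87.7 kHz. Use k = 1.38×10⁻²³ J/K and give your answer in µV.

1.73 µV

V_n = √(4kTRB)
4kTRB = 4 × 1.38×10⁻²³ × 290 × 2.14×10³ × 8.77×10⁴ = 3.00×10⁻¹² V²
V_n = √(3.00×10⁻¹²) = 1.73×10⁻⁶ V = 1.73 µV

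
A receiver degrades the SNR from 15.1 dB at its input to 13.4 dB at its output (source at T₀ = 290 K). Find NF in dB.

NF (dB) = SNR_in(dB) − SNR_out(dB) when the source is at T₀
NF = 15.1 − 13.4 = 1.7 dB

1.7 dB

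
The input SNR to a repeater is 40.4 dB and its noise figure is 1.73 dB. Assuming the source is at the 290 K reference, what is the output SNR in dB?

By definition F = SNR_in/SNR_out, so in dB: SNR_out = SNR_in − NF
SNR_out = 40.4 − 1.73 = 38.67 dB

38.67 dB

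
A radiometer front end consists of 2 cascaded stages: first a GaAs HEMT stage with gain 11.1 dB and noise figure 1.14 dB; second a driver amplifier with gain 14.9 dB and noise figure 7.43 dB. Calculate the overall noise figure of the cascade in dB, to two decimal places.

Convert to linear (a loss of L dB is a gain of −L dB): F_i = 10^(NF_i/10), G_i = 10^(G_i,dB/10)
  Stage 1: F_1 = 10^(1.14/10) = 1.300, G_1 = 10^(11.1/10) = 12.88
  Stage 2: F_2 = 10^(7.43/10) = 5.534, G_2 = 10^(14.9/10) = 30.90
Friis cascade:
  F = 1.300 + (5.534 − 1)/12.88 = 1.652
NF = 10 log₁₀(1.652) = 2.18 dB

2.18 dB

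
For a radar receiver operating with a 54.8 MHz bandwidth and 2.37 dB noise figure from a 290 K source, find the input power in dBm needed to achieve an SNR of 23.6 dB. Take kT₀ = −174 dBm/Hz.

Sensitivity = −174 + 10 log₁₀(B) + NF + SNR_min
= −174 + 77.39 + 2.37 + 23.6
= −70.64 dBm → −70.6 dBm

−70.6 dBm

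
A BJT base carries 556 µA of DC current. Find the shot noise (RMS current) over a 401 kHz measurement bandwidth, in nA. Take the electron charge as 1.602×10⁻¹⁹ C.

8.45 nA

I_n = √(2qI·B)
2qI·B = 2 × 1.602×10⁻¹⁹ × 5.56×10⁻⁴ × 4.01×10⁵ = 7.14×10⁻¹⁷ A²
I_n = √(7.14×10⁻¹⁷) = 8.45×10⁻⁹ A = 8.45 nA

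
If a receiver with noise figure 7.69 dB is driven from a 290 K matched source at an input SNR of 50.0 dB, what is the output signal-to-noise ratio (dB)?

By definition F = SNR_in/SNR_out, so in dB: SNR_out = SNR_in − NF
SNR_out = 50.0 − 7.69 = 42.31 dB

42.31 dB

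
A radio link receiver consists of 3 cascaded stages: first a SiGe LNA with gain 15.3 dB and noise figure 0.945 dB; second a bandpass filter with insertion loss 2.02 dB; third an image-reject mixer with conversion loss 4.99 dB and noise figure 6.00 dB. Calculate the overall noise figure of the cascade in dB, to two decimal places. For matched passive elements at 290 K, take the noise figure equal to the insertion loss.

Convert to linear (a loss of L dB is a gain of −L dB): F_i = 10^(NF_i/10), G_i = 10^(G_i,dB/10)
  Stage 1: F_1 = 10^(0.945/10) = 1.243, G_1 = 10^(15.3/10) = 33.88
  Stage 2: F_2 = 10^(2.02/10) = 1.592, G_2 = 10^(−2.02/10) = 0.6281
  Stage 3: F_3 = 10^(6.00/10) = 3.981, G_3 = 10^(−4.99/10) = 0.3170
Friis cascade:
  F = 1.243 + (1.592 − 1)/33.88 + (3.981 − 1)/21.28 = 1.401
NF = 10 log₁₀(1.401) = 1.46 dB

1.46 dB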